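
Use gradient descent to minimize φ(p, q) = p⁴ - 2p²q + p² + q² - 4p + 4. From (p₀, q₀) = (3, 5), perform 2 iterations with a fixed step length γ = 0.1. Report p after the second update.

∇φ = (4p³ - 4pq + 2p - 4, -2p² + 2q)
(p₁, q₁) = (3, 5) − 0.1·(50, -8) = (-2, 5.8)
(p₂, q₂) = (-2, 5.8) − 0.1·(6.4, 3.6) = (-2.64, 5.44)
p = -2.64

-2.64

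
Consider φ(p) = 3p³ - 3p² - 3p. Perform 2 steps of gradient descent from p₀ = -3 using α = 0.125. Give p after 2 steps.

φ′(p) = 9p² - 6p - 3
Step 1: φ′(-3) = 96; p₁ = -3 − 0.125·96 = -15
Step 2: φ′(-15) = 2112; p₂ = -15 − 0.125·2112 = -279

-279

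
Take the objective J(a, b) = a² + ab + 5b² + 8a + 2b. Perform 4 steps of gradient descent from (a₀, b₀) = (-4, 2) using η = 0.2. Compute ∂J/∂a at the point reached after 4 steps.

∇J = (2a + b + 8, a + 10b + 2)
(a₁, b₁) = (-4, 2) − 0.2·(2, 18) = (-4.4, -1.6)
(a₂, b₂) = (-4.4, -1.6) − 0.2·(-2.4, -18.4) = (-3.92, 2.08)
(a₃, b₃) = (-3.92, 2.08) − 0.2·(2.24, 18.88) = (-4.368, -1.696)
(a₄, b₄) = (-4.368, -1.696) − 0.2·(-2.432, -19.328) = (-3.8816, 2.1696)
∂J/∂a at (-3.8816, 2.1696) = 2.4064

2.4064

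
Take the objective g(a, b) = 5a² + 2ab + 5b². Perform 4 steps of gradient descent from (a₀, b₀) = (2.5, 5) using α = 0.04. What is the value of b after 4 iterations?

0.5414528

∇g = (10a + 2b, 2a + 10b)
Step 1: at (2.5, 5), ∇g = (35, 55) → (2.5, 5) − 0.04·(35, 55) = (1.1, 2.8)
Step 2: at (1.1, 2.8), ∇g = (16.6, 30.2) → (1.1, 2.8) − 0.04·(16.6, 30.2) = (0.436, 1.592)
Step 3: at (0.436, 1.592), ∇g = (7.544, 16.792) → (0.436, 1.592) − 0.04·(7.544, 16.792) = (0.13424, 0.92032)
Step 4: at (0.13424, 0.92032), ∇g = (3.18304, 9.47168) → (0.13424, 0.92032) − 0.04·(3.18304, 9.47168) = (0.0069184, 0.5414528)
b = 0.5414528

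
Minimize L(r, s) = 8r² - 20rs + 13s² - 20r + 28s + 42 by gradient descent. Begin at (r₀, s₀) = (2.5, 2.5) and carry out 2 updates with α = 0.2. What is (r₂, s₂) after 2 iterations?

(-39.1, 54.02)

∇L = (16r - 20s - 20, -20r + 26s + 28)
Step 1: at (2.5, 2.5), ∇L = (-30, 43) → (2.5, 2.5) − 0.2·(-30, 43) = (8.5, -6.1)
Step 2: at (8.5, -6.1), ∇L = (238, -300.6) → (8.5, -6.1) − 0.2·(238, -300.6) = (-39.1, 54.02)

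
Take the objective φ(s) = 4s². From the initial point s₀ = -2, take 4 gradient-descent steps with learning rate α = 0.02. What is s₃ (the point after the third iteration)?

φ′(s) = 8s
s₁ = -2 − 0.02·(-16) = -1.68
s₂ = -1.68 − 0.02·(-13.44) = -1.4112
s₃ = -1.4112 − 0.02·(-11.2896) = -1.185408

-1.185408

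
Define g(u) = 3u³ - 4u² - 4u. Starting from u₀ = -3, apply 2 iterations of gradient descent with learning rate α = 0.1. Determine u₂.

-177.629

g′(u) = 9u² - 8u - 4
u₁ = -3 − 0.1·101 = -13.1
u₂ = -13.1 − 0.1·1645.29 = -177.629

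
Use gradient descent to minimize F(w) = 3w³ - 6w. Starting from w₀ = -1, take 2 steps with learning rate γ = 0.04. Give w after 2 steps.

-1.331584

F′(w) = 9w² - 6
Step 1: F′(-1) = 3; w₁ = -1 − 0.04·3 = -1.12
Step 2: F′(-1.12) = 5.2896; w₂ = -1.12 − 0.04·5.2896 = -1.331584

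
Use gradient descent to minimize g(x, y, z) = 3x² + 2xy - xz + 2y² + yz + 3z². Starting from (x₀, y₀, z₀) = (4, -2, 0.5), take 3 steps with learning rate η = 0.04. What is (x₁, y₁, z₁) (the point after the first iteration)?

(3.22, -2.02, 0.62)

∇g = (6x + 2y - z, 2x + 4y + z, -x + y + 6z)
Step 1: at (4, -2, 0.5), ∇g = (19.5, 0.5, -3) → (4, -2, 0.5) − 0.04·(19.5, 0.5, -3) = (3.22, -2.02, 0.62)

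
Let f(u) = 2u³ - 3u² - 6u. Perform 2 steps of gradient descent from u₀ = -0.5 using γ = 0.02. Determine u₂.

-0.432908

f′(u) = 6u² - 6u - 6
Step 1: f′(-0.5) = -1.5; u₁ = -0.5 − 0.02·(-1.5) = -0.47
Step 2: f′(-0.47) = -1.8546; u₂ = -0.47 − 0.02·(-1.8546) = -0.432908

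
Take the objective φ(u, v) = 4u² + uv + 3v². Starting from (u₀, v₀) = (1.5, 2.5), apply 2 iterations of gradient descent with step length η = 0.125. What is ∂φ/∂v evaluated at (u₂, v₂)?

0.8359375

∇φ = (8u + v, u + 6v)
(u₁, v₁) = (1.5, 2.5) − 0.125·(14.5, 16.5) = (-0.3125, 0.4375)
(u₂, v₂) = (-0.3125, 0.4375) − 0.125·(-2.0625, 2.3125) = (-0.0546875, 0.1484375)
∂φ/∂v at (-0.0546875, 0.1484375) = 0.8359375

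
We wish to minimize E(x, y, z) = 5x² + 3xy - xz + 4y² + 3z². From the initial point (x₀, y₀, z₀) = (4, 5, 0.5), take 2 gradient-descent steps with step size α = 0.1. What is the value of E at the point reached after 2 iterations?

0.853975

∇E = (10x + 3y - z, 3x + 8y, -x + 6z)
(x₁, y₁, z₁) = (4, 5, 0.5) − 0.1·(54.5, 52, -1) = (-1.45, -0.2, 0.6)
(x₂, y₂, z₂) = (-1.45, -0.2, 0.6) − 0.1·(-15.7, -5.95, 5.05) = (0.12, 0.395, 0.095)
E(0.12, 0.395, 0.095) = 0.853975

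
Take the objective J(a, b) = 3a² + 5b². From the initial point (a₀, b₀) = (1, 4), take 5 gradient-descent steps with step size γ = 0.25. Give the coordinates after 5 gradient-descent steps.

(-0.03125, -30.375)

∇J = (6a, 10b)
Step 1: at (1, 4), ∇J = (6, 40) → (1, 4) − 0.25·(6, 40) = (-0.5, -6)
Step 2: at (-0.5, -6), ∇J = (-3, -60) → (-0.5, -6) − 0.25·(-3, -60) = (0.25, 9)
Step 3: at (0.25, 9), ∇J = (1.5, 90) → (0.25, 9) − 0.25·(1.5, 90) = (-0.125, -13.5)
Step 4: at (-0.125, -13.5), ∇J = (-0.75, -135) → (-0.125, -13.5) − 0.25·(-0.75, -135) = (0.0625, 20.25)
Step 5: at (0.0625, 20.25), ∇J = (0.375, 202.5) → (0.0625, 20.25) − 0.25·(0.375, 202.5) = (-0.03125, -30.375)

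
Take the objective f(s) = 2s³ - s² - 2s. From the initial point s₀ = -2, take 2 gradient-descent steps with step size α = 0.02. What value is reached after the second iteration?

f′(s) = 6s² - 2s - 2
s₁ = -2 − 0.02·26 = -2.52
s₂ = -2.52 − 0.02·41.1424 = -3.342848

-3.342848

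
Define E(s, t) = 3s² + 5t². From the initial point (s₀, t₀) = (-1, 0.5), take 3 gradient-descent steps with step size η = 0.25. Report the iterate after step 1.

(0.5, -0.75)

∇E = (6s, 10t)
(s₁, t₁) = (-1, 0.5) − 0.25·(-6, 5) = (0.5, -0.75)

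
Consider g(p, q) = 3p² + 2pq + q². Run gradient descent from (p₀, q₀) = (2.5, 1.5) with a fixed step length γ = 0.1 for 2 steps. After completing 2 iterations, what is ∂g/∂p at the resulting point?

1.68

∇g = (6p + 2q, 2p + 2q)
Step 1: at (2.5, 1.5), ∇g = (18, 8) → (2.5, 1.5) − 0.1·(18, 8) = (0.7, 0.7)
Step 2: at (0.7, 0.7), ∇g = (5.6, 2.8) → (0.7, 0.7) − 0.1·(5.6, 2.8) = (0.14, 0.42)
∂g/∂p at (0.14, 0.42) = 1.68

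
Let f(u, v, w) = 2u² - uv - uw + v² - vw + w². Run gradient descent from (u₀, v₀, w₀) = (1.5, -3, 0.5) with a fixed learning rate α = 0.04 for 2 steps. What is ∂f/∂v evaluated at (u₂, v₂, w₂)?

-5.9968

∇f = (4u - v - w, -u + 2v - w, -u - v + 2w)
(u₁, v₁, w₁) = (1.5, -3, 0.5) − 0.04·(8.5, -8, 2.5) = (1.16, -2.68, 0.4)
(u₂, v₂, w₂) = (1.16, -2.68, 0.4) − 0.04·(6.92, -6.92, 2.32) = (0.8832, -2.4032, 0.3072)
∂f/∂v at (0.8832, -2.4032, 0.3072) = -5.9968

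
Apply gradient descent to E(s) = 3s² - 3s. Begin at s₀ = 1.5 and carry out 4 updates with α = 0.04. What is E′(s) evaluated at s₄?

2.00173056

E′(s) = 6s - 3
s₁ = 1.5 − 0.04·6 = 1.26
s₂ = 1.26 − 0.04·4.56 = 1.0776
s₃ = 1.0776 − 0.04·3.4656 = 0.938976
s₄ = 0.938976 − 0.04·2.633856 = 0.83362176
E′(s) at (0.83362176) = 2.00173056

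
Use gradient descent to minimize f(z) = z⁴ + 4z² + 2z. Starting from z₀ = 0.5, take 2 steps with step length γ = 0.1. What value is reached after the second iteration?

-0.22865

f′(z) = 4z³ + 8z + 2
z₁ = 0.5 − 0.1·6.5 = -0.15
z₂ = -0.15 − 0.1·0.7865 = -0.22865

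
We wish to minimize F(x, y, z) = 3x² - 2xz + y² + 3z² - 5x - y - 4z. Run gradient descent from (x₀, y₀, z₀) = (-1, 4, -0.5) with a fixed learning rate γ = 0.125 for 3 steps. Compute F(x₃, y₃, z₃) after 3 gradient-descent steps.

∇F = (6x - 2z - 5, 2y - 1, -2x + 6z - 4)
(x₁, y₁, z₁) = (-1, 4, -0.5) − 0.125·(-10, 7, -5) = (0.25, 3.125, 0.125)
(x₂, y₂, z₂) = (0.25, 3.125, 0.125) − 0.125·(-3.75, 5.25, -3.75) = (0.71875, 2.46875, 0.59375)
(x₃, y₃, z₃) = (0.71875, 2.46875, 0.59375) − 0.125·(-1.875, 3.9375, -1.875) = (0.953125, 1.9765625, 0.828125)
F(0.953125, 1.9765625, 0.828125) = -2.94378662109375

-2.94378662109375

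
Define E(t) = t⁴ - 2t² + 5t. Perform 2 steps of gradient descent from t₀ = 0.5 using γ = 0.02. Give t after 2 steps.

0.35803944

E′(t) = 4t³ - 4t + 5
t₁ = 0.5 − 0.02·3.5 = 0.43
t₂ = 0.43 − 0.02·3.598028 = 0.35803944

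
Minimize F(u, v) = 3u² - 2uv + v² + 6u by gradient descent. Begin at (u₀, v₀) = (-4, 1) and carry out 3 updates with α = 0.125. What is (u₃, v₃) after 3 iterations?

∇F = (6u - 2v + 6, -2u + 2v)
Step 1: at (-4, 1), ∇F = (-20, 10) → (-4, 1) − 0.125·(-20, 10) = (-1.5, -0.25)
Step 2: at (-1.5, -0.25), ∇F = (-2.5, 2.5) → (-1.5, -0.25) − 0.125·(-2.5, 2.5) = (-1.1875, -0.5625)
Step 3: at (-1.1875, -0.5625), ∇F = (0, 1.25) → (-1.1875, -0.5625) − 0.125·(0, 1.25) = (-1.1875, -0.71875)

(-1.1875, -0.71875)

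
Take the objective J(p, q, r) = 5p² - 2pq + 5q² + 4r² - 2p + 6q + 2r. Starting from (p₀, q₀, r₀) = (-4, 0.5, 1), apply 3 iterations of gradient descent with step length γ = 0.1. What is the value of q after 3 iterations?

-0.616

∇J = (10p - 2q - 2, -2p + 10q + 6, 8r + 2)
Step 1: at (-4, 0.5, 1), ∇J = (-43, 19, 10) → (-4, 0.5, 1) − 0.1·(-43, 19, 10) = (0.3, -1.4, 0)
Step 2: at (0.3, -1.4, 0), ∇J = (3.8, -8.6, 2) → (0.3, -1.4, 0) − 0.1·(3.8, -8.6, 2) = (-0.08, -0.54, -0.2)
Step 3: at (-0.08, -0.54, -0.2), ∇J = (-1.72, 0.76, 0.4) → (-0.08, -0.54, -0.2) − 0.1·(-1.72, 0.76, 0.4) = (0.092, -0.616, -0.24)
q = -0.616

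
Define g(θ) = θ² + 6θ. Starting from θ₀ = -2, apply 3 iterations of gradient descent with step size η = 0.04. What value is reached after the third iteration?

g′(θ) = 2θ + 6
θ₁ = -2 − 0.04·2 = -2.08
θ₂ = -2.08 − 0.04·1.84 = -2.1536
θ₃ = -2.1536 − 0.04·1.6928 = -2.221312

-2.221312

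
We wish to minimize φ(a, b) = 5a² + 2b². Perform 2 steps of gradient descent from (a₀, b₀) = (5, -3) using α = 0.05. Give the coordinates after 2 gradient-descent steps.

(1.25, -1.92)

∇φ = (10a, 4b)
(a₁, b₁) = (5, -3) − 0.05·(50, -12) = (2.5, -2.4)
(a₂, b₂) = (2.5, -2.4) − 0.05·(25, -9.6) = (1.25, -1.92)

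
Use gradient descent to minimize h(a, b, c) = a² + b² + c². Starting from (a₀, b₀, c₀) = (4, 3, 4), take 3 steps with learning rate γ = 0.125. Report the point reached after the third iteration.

∇h = (2a, 2b, 2c)
Step 1: at (4, 3, 4), ∇h = (8, 6, 8) → (4, 3, 4) − 0.125·(8, 6, 8) = (3, 2.25, 3)
Step 2: at (3, 2.25, 3), ∇h = (6, 4.5, 6) → (3, 2.25, 3) − 0.125·(6, 4.5, 6) = (2.25, 1.6875, 2.25)
Step 3: at (2.25, 1.6875, 2.25), ∇h = (4.5, 3.375, 4.5) → (2.25, 1.6875, 2.25) − 0.125·(4.5, 3.375, 4.5) = (1.6875, 1.265625, 1.6875)

(1.6875, 1.265625, 1.6875)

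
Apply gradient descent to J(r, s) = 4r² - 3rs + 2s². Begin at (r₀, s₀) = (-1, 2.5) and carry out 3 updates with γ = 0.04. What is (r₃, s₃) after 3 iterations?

(0.179968, 1.356288)

∇J = (8r - 3s, -3r + 4s)
Step 1: at (-1, 2.5), ∇J = (-15.5, 13) → (-1, 2.5) − 0.04·(-15.5, 13) = (-0.38, 1.98)
Step 2: at (-0.38, 1.98), ∇J = (-8.98, 9.06) → (-0.38, 1.98) − 0.04·(-8.98, 9.06) = (-0.0208, 1.6176)
Step 3: at (-0.0208, 1.6176), ∇J = (-5.0192, 6.5328) → (-0.0208, 1.6176) − 0.04·(-5.0192, 6.5328) = (0.179968, 1.356288)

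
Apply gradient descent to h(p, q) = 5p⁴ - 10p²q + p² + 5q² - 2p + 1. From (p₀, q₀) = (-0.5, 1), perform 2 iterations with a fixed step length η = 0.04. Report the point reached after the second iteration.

(-0.6748544, 0.60496)

∇h = (20p³ - 20pq + 2p - 2, -10p² + 10q)
Step 1: at (-0.5, 1), ∇h = (4.5, 7.5) → (-0.5, 1) − 0.04·(4.5, 7.5) = (-0.68, 0.7)
Step 2: at (-0.68, 0.7), ∇h = (-0.12864, 2.376) → (-0.68, 0.7) − 0.04·(-0.12864, 2.376) = (-0.6748544, 0.60496)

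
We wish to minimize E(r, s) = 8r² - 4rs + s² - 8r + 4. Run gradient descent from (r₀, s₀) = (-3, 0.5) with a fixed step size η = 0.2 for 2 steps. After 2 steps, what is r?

-19

∇E = (16r - 4s - 8, -4r + 2s)
(r₁, s₁) = (-3, 0.5) − 0.2·(-58, 13) = (8.6, -2.1)
(r₂, s₂) = (8.6, -2.1) − 0.2·(138, -38.6) = (-19, 5.62)
r = -19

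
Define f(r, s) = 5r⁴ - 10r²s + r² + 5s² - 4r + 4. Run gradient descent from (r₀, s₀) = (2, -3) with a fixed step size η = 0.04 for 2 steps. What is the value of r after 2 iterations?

616.1184

∇f = (20r³ - 20rs + 2r - 4, -10r² + 10s)
(r₁, s₁) = (2, -3) − 0.04·(280, -70) = (-9.2, -0.2)
(r₂, s₂) = (-9.2, -0.2) − 0.04·(-15632.96, -848.4) = (616.1184, 33.736)
r = 616.1184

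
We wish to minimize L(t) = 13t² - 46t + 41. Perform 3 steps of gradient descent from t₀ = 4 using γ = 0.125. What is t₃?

-23.640625

L′(t) = 26t - 46
Step 1: L′(4) = 58; t₁ = 4 − 0.125·58 = -3.25
Step 2: L′(-3.25) = -130.5; t₂ = -3.25 − 0.125·(-130.5) = 13.0625
Step 3: L′(13.0625) = 293.625; t₃ = 13.0625 − 0.125·293.625 = -23.640625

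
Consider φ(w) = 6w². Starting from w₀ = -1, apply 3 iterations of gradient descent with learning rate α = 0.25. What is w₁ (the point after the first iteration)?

2

φ′(w) = 12w
w₁ = -1 − 0.25·(-12) = 2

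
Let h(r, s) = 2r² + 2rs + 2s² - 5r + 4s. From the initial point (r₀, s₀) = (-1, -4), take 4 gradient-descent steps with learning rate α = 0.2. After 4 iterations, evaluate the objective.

-10.14766848

∇h = (4r + 2s - 5, 2r + 4s + 4)
(r₁, s₁) = (-1, -4) − 0.2·(-17, -14) = (2.4, -1.2)
(r₂, s₂) = (2.4, -1.2) − 0.2·(2.2, 4) = (1.96, -2)
(r₃, s₃) = (1.96, -2) − 0.2·(-1.16, -0.08) = (2.192, -1.984)
(r₄, s₄) = (2.192, -1.984) − 0.2·(-0.2, 0.448) = (2.232, -2.0736)
h(2.232, -2.0736) = -10.14766848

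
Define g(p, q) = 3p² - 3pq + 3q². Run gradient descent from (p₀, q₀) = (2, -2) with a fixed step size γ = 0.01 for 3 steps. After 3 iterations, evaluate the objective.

∇g = (6p - 3q, -3p + 6q)
Step 1: at (2, -2), ∇g = (18, -18) → (2, -2) − 0.01·(18, -18) = (1.82, -1.82)
Step 2: at (1.82, -1.82), ∇g = (16.38, -16.38) → (1.82, -1.82) − 0.01·(16.38, -16.38) = (1.6562, -1.6562)
Step 3: at (1.6562, -1.6562), ∇g = (14.9058, -14.9058) → (1.6562, -1.6562) − 0.01·(14.9058, -14.9058) = (1.507142, -1.507142)
g(1.507142, -1.507142) = 20.443293073476

20.443293073476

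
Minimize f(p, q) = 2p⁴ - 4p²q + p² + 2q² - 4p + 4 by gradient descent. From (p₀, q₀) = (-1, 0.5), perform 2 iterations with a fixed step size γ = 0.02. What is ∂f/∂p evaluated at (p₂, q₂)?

∇f = (8p³ - 8pq + 2p - 4, -4p² + 4q)
Step 1: at (-1, 0.5), ∇f = (-10, -2) → (-1, 0.5) − 0.02·(-10, -2) = (-0.8, 0.54)
Step 2: at (-0.8, 0.54), ∇f = (-6.24, -0.4) → (-0.8, 0.54) − 0.02·(-6.24, -0.4) = (-0.6752, 0.548)
∂f/∂p at (-0.6752, 0.548) = -4.852885848064

-4.852885848064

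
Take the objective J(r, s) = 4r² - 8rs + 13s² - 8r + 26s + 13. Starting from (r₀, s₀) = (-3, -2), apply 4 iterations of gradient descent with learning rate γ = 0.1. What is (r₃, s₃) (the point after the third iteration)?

(-0.056, -1.992)

∇J = (8r - 8s - 8, -8r + 26s + 26)
Step 1: at (-3, -2), ∇J = (-16, -2) → (-3, -2) − 0.1·(-16, -2) = (-1.4, -1.8)
Step 2: at (-1.4, -1.8), ∇J = (-4.8, -9.6) → (-1.4, -1.8) − 0.1·(-4.8, -9.6) = (-0.92, -0.84)
Step 3: at (-0.92, -0.84), ∇J = (-8.64, 11.52) → (-0.92, -0.84) − 0.1·(-8.64, 11.52) = (-0.056, -1.992)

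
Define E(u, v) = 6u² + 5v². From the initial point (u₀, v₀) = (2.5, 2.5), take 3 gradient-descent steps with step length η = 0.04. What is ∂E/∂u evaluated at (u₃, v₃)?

∇E = (12u, 10v)
Step 1: at (2.5, 2.5), ∇E = (30, 25) → (2.5, 2.5) − 0.04·(30, 25) = (1.3, 1.5)
Step 2: at (1.3, 1.5), ∇E = (15.6, 15) → (1.3, 1.5) − 0.04·(15.6, 15) = (0.676, 0.9)
Step 3: at (0.676, 0.9), ∇E = (8.112, 9) → (0.676, 0.9) − 0.04·(8.112, 9) = (0.35152, 0.54)
∂E/∂u at (0.35152, 0.54) = 4.21824

4.21824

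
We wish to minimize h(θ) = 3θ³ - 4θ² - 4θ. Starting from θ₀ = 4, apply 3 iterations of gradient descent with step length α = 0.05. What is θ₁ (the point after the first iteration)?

h′(θ) = 9θ² - 8θ - 4
θ₁ = 4 − 0.05·108 = -1.4

-1.4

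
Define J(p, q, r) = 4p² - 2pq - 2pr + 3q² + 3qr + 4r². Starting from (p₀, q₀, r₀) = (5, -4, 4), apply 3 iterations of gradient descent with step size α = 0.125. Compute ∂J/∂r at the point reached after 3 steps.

∇J = (8p - 2q - 2r, -2p + 6q + 3r, -2p + 3q + 8r)
Step 1: at (5, -4, 4), ∇J = (40, -22, 10) → (5, -4, 4) − 0.125·(40, -22, 10) = (0, -1.25, 2.75)
Step 2: at (0, -1.25, 2.75), ∇J = (-3, 0.75, 18.25) → (0, -1.25, 2.75) − 0.125·(-3, 0.75, 18.25) = (0.375, -1.34375, 0.46875)
Step 3: at (0.375, -1.34375, 0.46875), ∇J = (4.75, -7.40625, -1.03125) → (0.375, -1.34375, 0.46875) − 0.125·(4.75, -7.40625, -1.03125) = (-0.21875, -0.41796875, 0.59765625)
∂J/∂r at (-0.21875, -0.41796875, 0.59765625) = 3.96484375

3.96484375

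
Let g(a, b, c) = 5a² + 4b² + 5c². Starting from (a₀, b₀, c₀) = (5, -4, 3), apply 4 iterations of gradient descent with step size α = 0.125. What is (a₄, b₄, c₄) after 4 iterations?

(0.01953125, 0, 0.01171875)

∇g = (10a, 8b, 10c)
(a₁, b₁, c₁) = (5, -4, 3) − 0.125·(50, -32, 30) = (-1.25, 0, -0.75)
(a₂, b₂, c₂) = (-1.25, 0, -0.75) − 0.125·(-12.5, 0, -7.5) = (0.3125, 0, 0.1875)
(a₃, b₃, c₃) = (0.3125, 0, 0.1875) − 0.125·(3.125, 0, 1.875) = (-0.078125, 0, -0.046875)
(a₄, b₄, c₄) = (-0.078125, 0, -0.046875) − 0.125·(-0.78125, 0, -0.46875) = (0.01953125, 0, 0.01171875)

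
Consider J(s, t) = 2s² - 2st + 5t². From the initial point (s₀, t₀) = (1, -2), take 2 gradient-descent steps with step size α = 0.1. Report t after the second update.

∇J = (4s - 2t, -2s + 10t)
(s₁, t₁) = (1, -2) − 0.1·(8, -22) = (0.2, 0.2)
(s₂, t₂) = (0.2, 0.2) − 0.1·(0.4, 1.6) = (0.16, 0.04)
t = 0.04

0.04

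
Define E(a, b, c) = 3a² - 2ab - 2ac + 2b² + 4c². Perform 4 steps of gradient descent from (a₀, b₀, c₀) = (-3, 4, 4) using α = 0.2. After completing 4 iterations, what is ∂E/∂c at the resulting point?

27.248

∇E = (6a - 2b - 2c, -2a + 4b, -2a + 8c)
Step 1: at (-3, 4, 4), ∇E = (-34, 22, 38) → (-3, 4, 4) − 0.2·(-34, 22, 38) = (3.8, -0.4, -3.6)
Step 2: at (3.8, -0.4, -3.6), ∇E = (30.8, -9.2, -36.4) → (3.8, -0.4, -3.6) − 0.2·(30.8, -9.2, -36.4) = (-2.36, 1.44, 3.68)
Step 3: at (-2.36, 1.44, 3.68), ∇E = (-24.4, 10.48, 34.16) → (-2.36, 1.44, 3.68) − 0.2·(-24.4, 10.48, 34.16) = (2.52, -0.656, -3.152)
Step 4: at (2.52, -0.656, -3.152), ∇E = (22.736, -7.664, -30.256) → (2.52, -0.656, -3.152) − 0.2·(22.736, -7.664, -30.256) = (-2.0272, 0.8768, 2.8992)
∂E/∂c at (-2.0272, 0.8768, 2.8992) = 27.248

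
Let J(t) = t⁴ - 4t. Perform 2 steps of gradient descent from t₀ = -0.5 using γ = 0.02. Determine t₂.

J′(t) = 4t³ - 4
Step 1: J′(-0.5) = -4.5; t₁ = -0.5 − 0.02·(-4.5) = -0.41
Step 2: J′(-0.41) = -4.275684; t₂ = -0.41 − 0.02·(-4.275684) = -0.32448632

-0.32448632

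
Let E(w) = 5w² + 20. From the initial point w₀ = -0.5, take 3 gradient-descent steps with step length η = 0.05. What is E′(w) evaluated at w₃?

-0.625

E′(w) = 10w
Step 1: E′(-0.5) = -5; w₁ = -0.5 − 0.05·(-5) = -0.25
Step 2: E′(-0.25) = -2.5; w₂ = -0.25 − 0.05·(-2.5) = -0.125
Step 3: E′(-0.125) = -1.25; w₃ = -0.125 − 0.05·(-1.25) = -0.0625
E′(w) at (-0.0625) = -0.625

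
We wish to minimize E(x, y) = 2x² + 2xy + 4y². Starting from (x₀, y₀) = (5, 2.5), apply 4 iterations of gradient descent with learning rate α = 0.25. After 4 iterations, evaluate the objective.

∇E = (4x + 2y, 2x + 8y)
(x₁, y₁) = (5, 2.5) − 0.25·(25, 30) = (-1.25, -5)
(x₂, y₂) = (-1.25, -5) − 0.25·(-15, -42.5) = (2.5, 5.625)
(x₃, y₃) = (2.5, 5.625) − 0.25·(21.25, 50) = (-2.8125, -6.875)
(x₄, y₄) = (-2.8125, -6.875) − 0.25·(-25, -60.625) = (3.4375, 8.28125)
E(3.4375, 8.28125) = 354.8828125

354.8828125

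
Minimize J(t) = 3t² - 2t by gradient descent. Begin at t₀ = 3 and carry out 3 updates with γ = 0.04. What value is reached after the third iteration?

1.503936

J′(t) = 6t - 2
t₁ = 3 − 0.04·16 = 2.36
t₂ = 2.36 − 0.04·12.16 = 1.8736
t₃ = 1.8736 − 0.04·9.2416 = 1.503936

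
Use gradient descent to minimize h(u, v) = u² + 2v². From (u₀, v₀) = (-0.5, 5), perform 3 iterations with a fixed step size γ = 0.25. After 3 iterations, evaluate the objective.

∇h = (2u, 4v)
(u₁, v₁) = (-0.5, 5) − 0.25·(-1, 20) = (-0.25, 0)
(u₂, v₂) = (-0.25, 0) − 0.25·(-0.5, 0) = (-0.125, 0)
(u₃, v₃) = (-0.125, 0) − 0.25·(-0.25, 0) = (-0.0625, 0)
h(-0.0625, 0) = 0.00390625

0.00390625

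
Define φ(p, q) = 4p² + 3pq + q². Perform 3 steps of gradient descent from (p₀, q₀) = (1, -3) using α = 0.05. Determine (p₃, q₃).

∇φ = (8p + 3q, 3p + 2q)
Step 1: at (1, -3), ∇φ = (-1, -3) → (1, -3) − 0.05·(-1, -3) = (1.05, -2.85)
Step 2: at (1.05, -2.85), ∇φ = (-0.15, -2.55) → (1.05, -2.85) − 0.05·(-0.15, -2.55) = (1.0575, -2.7225)
Step 3: at (1.0575, -2.7225), ∇φ = (0.2925, -2.2725) → (1.0575, -2.7225) − 0.05·(0.2925, -2.2725) = (1.042875, -2.608875)

(1.042875, -2.608875)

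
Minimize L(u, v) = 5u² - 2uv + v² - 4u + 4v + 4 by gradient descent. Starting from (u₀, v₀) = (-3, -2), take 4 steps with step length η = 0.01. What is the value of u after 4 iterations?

∇L = (10u - 2v - 4, -2u + 2v + 4)
Step 1: at (-3, -2), ∇L = (-30, 6) → (-3, -2) − 0.01·(-30, 6) = (-2.7, -2.06)
Step 2: at (-2.7, -2.06), ∇L = (-26.88, 5.28) → (-2.7, -2.06) − 0.01·(-26.88, 5.28) = (-2.4312, -2.1128)
Step 3: at (-2.4312, -2.1128), ∇L = (-24.0864, 4.6368) → (-2.4312, -2.1128) − 0.01·(-24.0864, 4.6368) = (-2.190336, -2.159168)
Step 4: at (-2.190336, -2.159168), ∇L = (-21.585024, 4.062336) → (-2.190336, -2.159168) − 0.01·(-21.585024, 4.062336) = (-1.97448576, -2.19979136)
u = -1.97448576

-1.97448576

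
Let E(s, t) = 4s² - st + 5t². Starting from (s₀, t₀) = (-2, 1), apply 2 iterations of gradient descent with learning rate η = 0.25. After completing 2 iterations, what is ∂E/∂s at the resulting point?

-25.5625

∇E = (8s - t, -s + 10t)
(s₁, t₁) = (-2, 1) − 0.25·(-17, 12) = (2.25, -2)
(s₂, t₂) = (2.25, -2) − 0.25·(20, -22.25) = (-2.75, 3.5625)
∂E/∂s at (-2.75, 3.5625) = -25.5625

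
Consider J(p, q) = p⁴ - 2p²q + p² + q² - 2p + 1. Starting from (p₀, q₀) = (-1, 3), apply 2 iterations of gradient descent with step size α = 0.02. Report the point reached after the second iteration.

∇J = (4p³ - 4pq + 2p - 2, -2p² + 2q)
(p₁, q₁) = (-1, 3) − 0.02·(4, 4) = (-1.08, 2.92)
(p₂, q₂) = (-1.08, 2.92) − 0.02·(3.415552, 3.5072) = (-1.14831104, 2.849856)

(-1.14831104, 2.849856)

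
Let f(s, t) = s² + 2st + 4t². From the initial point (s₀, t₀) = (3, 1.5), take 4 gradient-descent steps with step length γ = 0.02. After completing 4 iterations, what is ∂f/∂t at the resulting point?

∇f = (2s + 2t, 2s + 8t)
(s₁, t₁) = (3, 1.5) − 0.02·(9, 18) = (2.82, 1.14)
(s₂, t₂) = (2.82, 1.14) − 0.02·(7.92, 14.76) = (2.6616, 0.8448)
(s₃, t₃) = (2.6616, 0.8448) − 0.02·(7.0128, 12.0816) = (2.521344, 0.603168)
(s₄, t₄) = (2.521344, 0.603168) − 0.02·(6.249024, 9.868032) = (2.39636352, 0.40580736)
∂f/∂t at (2.39636352, 0.40580736) = 8.03918592

8.03918592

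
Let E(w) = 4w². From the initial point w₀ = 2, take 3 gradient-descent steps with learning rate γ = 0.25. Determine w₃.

E′(w) = 8w
w₁ = 2 − 0.25·16 = -2
w₂ = -2 − 0.25·(-16) = 2
w₃ = 2 − 0.25·16 = -2

-2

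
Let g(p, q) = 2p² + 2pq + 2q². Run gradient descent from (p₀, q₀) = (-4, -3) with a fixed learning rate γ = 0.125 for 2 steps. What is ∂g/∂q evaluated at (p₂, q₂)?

-0.75

∇g = (4p + 2q, 2p + 4q)
(p₁, q₁) = (-4, -3) − 0.125·(-22, -20) = (-1.25, -0.5)
(p₂, q₂) = (-1.25, -0.5) − 0.125·(-6, -4.5) = (-0.5, 0.0625)
∂g/∂q at (-0.5, 0.0625) = -0.75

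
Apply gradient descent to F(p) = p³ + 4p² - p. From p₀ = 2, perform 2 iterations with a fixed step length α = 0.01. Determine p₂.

F′(p) = 3p² + 8p - 1
p₁ = 2 − 0.01·27 = 1.73
p₂ = 1.73 − 0.01·21.8187 = 1.511813

1.511813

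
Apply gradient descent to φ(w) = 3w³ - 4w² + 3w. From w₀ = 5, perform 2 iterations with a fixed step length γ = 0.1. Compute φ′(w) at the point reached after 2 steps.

349212.881664

φ′(w) = 9w² - 8w + 3
w₁ = 5 − 0.1·188 = -13.8
w₂ = -13.8 − 0.1·1827.36 = -196.536
φ′(w) at (-196.536) = 349212.881664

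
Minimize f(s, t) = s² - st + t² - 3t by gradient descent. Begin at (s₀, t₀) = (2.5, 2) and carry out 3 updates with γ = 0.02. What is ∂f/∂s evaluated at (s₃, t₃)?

2.574708

∇f = (2s - t, -s + 2t - 3)
Step 1: at (2.5, 2), ∇f = (3, -1.5) → (2.5, 2) − 0.02·(3, -1.5) = (2.44, 2.03)
Step 2: at (2.44, 2.03), ∇f = (2.85, -1.38) → (2.44, 2.03) − 0.02·(2.85, -1.38) = (2.383, 2.0576)
Step 3: at (2.383, 2.0576), ∇f = (2.7084, -1.2678) → (2.383, 2.0576) − 0.02·(2.7084, -1.2678) = (2.328832, 2.082956)
∂f/∂s at (2.328832, 2.082956) = 2.574708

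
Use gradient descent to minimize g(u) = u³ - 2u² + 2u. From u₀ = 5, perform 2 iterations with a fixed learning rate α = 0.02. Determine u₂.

g′(u) = 3u² - 4u + 2
u₁ = 5 − 0.02·57 = 3.86
u₂ = 3.86 − 0.02·31.2588 = 3.234824

3.234824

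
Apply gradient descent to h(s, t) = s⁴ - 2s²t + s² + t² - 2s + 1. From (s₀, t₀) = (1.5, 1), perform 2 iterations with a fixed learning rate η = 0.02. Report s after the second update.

∇h = (4s³ - 4st + 2s - 2, -2s² + 2t)
Step 1: at (1.5, 1), ∇h = (8.5, -2.5) → (1.5, 1) − 0.02·(8.5, -2.5) = (1.33, 1.05)
Step 2: at (1.33, 1.05), ∇h = (4.484548, -1.4378) → (1.33, 1.05) − 0.02·(4.484548, -1.4378) = (1.24030904, 1.078756)
s = 1.24030904

1.24030904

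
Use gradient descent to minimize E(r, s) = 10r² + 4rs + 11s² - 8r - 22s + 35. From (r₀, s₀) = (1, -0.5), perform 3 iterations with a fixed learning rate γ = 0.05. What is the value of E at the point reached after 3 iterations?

∇E = (20r + 4s - 8, 4r + 22s - 22)
Step 1: at (1, -0.5), ∇E = (10, -29) → (1, -0.5) − 0.05·(10, -29) = (0.5, 0.95)
Step 2: at (0.5, 0.95), ∇E = (5.8, 0.9) → (0.5, 0.95) − 0.05·(5.8, 0.9) = (0.21, 0.905)
Step 3: at (0.21, 0.905), ∇E = (-0.18, -1.25) → (0.21, 0.905) − 0.05·(-0.18, -1.25) = (0.219, 0.9675)
E(0.219, 0.9675) = 23.58675875

23.58675875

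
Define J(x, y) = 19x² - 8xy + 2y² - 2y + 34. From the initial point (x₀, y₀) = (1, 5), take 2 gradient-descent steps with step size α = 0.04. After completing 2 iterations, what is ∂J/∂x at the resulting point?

∇J = (38x - 8y, -8x + 4y - 2)
(x₁, y₁) = (1, 5) − 0.04·(-2, 10) = (1.08, 4.6)
(x₂, y₂) = (1.08, 4.6) − 0.04·(4.24, 7.76) = (0.9104, 4.2896)
∂J/∂x at (0.9104, 4.2896) = 0.2784

0.2784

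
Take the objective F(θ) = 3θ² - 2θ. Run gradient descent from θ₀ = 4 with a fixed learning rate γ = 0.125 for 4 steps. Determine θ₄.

0.34765625

F′(θ) = 6θ - 2
Step 1: F′(4) = 22; θ₁ = 4 − 0.125·22 = 1.25
Step 2: F′(1.25) = 5.5; θ₂ = 1.25 − 0.125·5.5 = 0.5625
Step 3: F′(0.5625) = 1.375; θ₃ = 0.5625 − 0.125·1.375 = 0.390625
Step 4: F′(0.390625) = 0.34375; θ₄ = 0.390625 − 0.125·0.34375 = 0.34765625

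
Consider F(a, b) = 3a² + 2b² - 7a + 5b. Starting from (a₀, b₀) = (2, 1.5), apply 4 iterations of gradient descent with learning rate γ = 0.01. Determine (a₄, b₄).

(1.8172908, 1.08570304)

∇F = (6a - 7, 4b + 5)
Step 1: at (2, 1.5), ∇F = (5, 11) → (2, 1.5) − 0.01·(5, 11) = (1.95, 1.39)
Step 2: at (1.95, 1.39), ∇F = (4.7, 10.56) → (1.95, 1.39) − 0.01·(4.7, 10.56) = (1.903, 1.2844)
Step 3: at (1.903, 1.2844), ∇F = (4.418, 10.1376) → (1.903, 1.2844) − 0.01·(4.418, 10.1376) = (1.85882, 1.183024)
Step 4: at (1.85882, 1.183024), ∇F = (4.15292, 9.732096) → (1.85882, 1.183024) − 0.01·(4.15292, 9.732096) = (1.8172908, 1.08570304)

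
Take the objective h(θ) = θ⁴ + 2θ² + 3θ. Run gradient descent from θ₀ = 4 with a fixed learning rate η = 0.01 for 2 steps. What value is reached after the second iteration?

1.091875

h′(θ) = 4θ³ + 4θ + 3
θ₁ = 4 − 0.01·275 = 1.25
θ₂ = 1.25 − 0.01·15.8125 = 1.091875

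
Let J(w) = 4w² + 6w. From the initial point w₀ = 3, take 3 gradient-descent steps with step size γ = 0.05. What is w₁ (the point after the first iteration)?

J′(w) = 8w + 6
w₁ = 3 − 0.05·30 = 1.5

1.5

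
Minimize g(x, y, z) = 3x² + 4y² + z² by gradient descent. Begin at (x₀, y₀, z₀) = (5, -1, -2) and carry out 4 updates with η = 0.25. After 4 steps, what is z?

-0.125

∇g = (6x, 8y, 2z)
(x₁, y₁, z₁) = (5, -1, -2) − 0.25·(30, -8, -4) = (-2.5, 1, -1)
(x₂, y₂, z₂) = (-2.5, 1, -1) − 0.25·(-15, 8, -2) = (1.25, -1, -0.5)
(x₃, y₃, z₃) = (1.25, -1, -0.5) − 0.25·(7.5, -8, -1) = (-0.625, 1, -0.25)
(x₄, y₄, z₄) = (-0.625, 1, -0.25) − 0.25·(-3.75, 8, -0.5) = (0.3125, -1, -0.125)
z = -0.125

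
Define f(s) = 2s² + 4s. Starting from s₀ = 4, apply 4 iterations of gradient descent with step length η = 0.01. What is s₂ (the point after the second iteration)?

f′(s) = 4s + 4
Step 1: f′(4) = 20; s₁ = 4 − 0.01·20 = 3.8
Step 2: f′(3.8) = 19.2; s₂ = 3.8 − 0.01·19.2 = 3.608

3.608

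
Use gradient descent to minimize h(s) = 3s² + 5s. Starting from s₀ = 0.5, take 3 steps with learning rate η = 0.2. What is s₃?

-0.844

h′(s) = 6s + 5
Step 1: h′(0.5) = 8; s₁ = 0.5 − 0.2·8 = -1.1
Step 2: h′(-1.1) = -1.6; s₂ = -1.1 − 0.2·(-1.6) = -0.78
Step 3: h′(-0.78) = 0.32; s₃ = -0.78 − 0.2·0.32 = -0.844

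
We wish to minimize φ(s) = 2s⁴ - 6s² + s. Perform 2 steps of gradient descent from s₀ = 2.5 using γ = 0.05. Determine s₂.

φ′(s) = 8s³ - 12s + 1
Step 1: φ′(2.5) = 96; s₁ = 2.5 − 0.05·96 = -2.3
Step 2: φ′(-2.3) = -68.736; s₂ = -2.3 − 0.05·(-68.736) = 1.1368

1.1368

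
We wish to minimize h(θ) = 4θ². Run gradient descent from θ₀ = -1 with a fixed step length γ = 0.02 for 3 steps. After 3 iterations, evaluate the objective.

h′(θ) = 8θ
Step 1: h′(-1) = -8; θ₁ = -1 − 0.02·(-8) = -0.84
Step 2: h′(-0.84) = -6.72; θ₂ = -0.84 − 0.02·(-6.72) = -0.7056
Step 3: h′(-0.7056) = -5.6448; θ₃ = -0.7056 − 0.02·(-5.6448) = -0.592704
h(-0.592704) = 1.405192126464

1.405192126464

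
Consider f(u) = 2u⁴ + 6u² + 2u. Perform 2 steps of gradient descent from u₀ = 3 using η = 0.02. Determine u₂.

-0.18097408

f′(u) = 8u³ + 12u + 2
Step 1: f′(3) = 254; u₁ = 3 − 0.02·254 = -2.08
Step 2: f′(-2.08) = -94.951296; u₂ = -2.08 − 0.02·(-94.951296) = -0.18097408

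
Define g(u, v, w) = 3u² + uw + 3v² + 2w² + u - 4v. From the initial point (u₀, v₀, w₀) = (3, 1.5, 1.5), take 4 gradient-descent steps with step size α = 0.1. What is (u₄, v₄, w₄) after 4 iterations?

∇g = (6u + w + 1, 6v - 4, u + 4w)
(u₁, v₁, w₁) = (3, 1.5, 1.5) − 0.1·(20.5, 5, 9) = (0.95, 1, 0.6)
(u₂, v₂, w₂) = (0.95, 1, 0.6) − 0.1·(7.3, 2, 3.35) = (0.22, 0.8, 0.265)
(u₃, v₃, w₃) = (0.22, 0.8, 0.265) − 0.1·(2.585, 0.8, 1.28) = (-0.0385, 0.72, 0.137)
(u₄, v₄, w₄) = (-0.0385, 0.72, 0.137) − 0.1·(0.906, 0.32, 0.5095) = (-0.1291, 0.688, 0.08605)

(-0.1291, 0.688, 0.08605)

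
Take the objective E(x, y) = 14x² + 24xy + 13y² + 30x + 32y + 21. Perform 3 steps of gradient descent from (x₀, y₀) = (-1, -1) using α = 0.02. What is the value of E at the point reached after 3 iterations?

∇E = (28x + 24y + 30, 24x + 26y + 32)
(x₁, y₁) = (-1, -1) − 0.02·(-22, -18) = (-0.56, -0.64)
(x₂, y₂) = (-0.56, -0.64) − 0.02·(-1.04, 1.92) = (-0.5392, -0.6784)
(x₃, y₃) = (-0.5392, -0.6784) − 0.02·(-1.3792, 1.4208) = (-0.511616, -0.706816)
E(-0.511616, -0.706816) = 1.871417184256

1.871417184256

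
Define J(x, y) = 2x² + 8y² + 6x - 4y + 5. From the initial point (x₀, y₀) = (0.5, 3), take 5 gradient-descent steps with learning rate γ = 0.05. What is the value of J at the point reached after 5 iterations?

0.8589996544

∇J = (4x + 6, 16y - 4)
Step 1: at (0.5, 3), ∇J = (8, 44) → (0.5, 3) − 0.05·(8, 44) = (0.1, 0.8)
Step 2: at (0.1, 0.8), ∇J = (6.4, 8.8) → (0.1, 0.8) − 0.05·(6.4, 8.8) = (-0.22, 0.36)
Step 3: at (-0.22, 0.36), ∇J = (5.12, 1.76) → (-0.22, 0.36) − 0.05·(5.12, 1.76) = (-0.476, 0.272)
Step 4: at (-0.476, 0.272), ∇J = (4.096, 0.352) → (-0.476, 0.272) − 0.05·(4.096, 0.352) = (-0.6808, 0.2544)
Step 5: at (-0.6808, 0.2544), ∇J = (3.2768, 0.0704) → (-0.6808, 0.2544) − 0.05·(3.2768, 0.0704) = (-0.84464, 0.25088)
J(-0.84464, 0.25088) = 0.8589996544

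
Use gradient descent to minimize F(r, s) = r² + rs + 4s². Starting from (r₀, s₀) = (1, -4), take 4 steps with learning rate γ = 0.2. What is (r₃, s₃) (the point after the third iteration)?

(0.56, 0.88)

∇F = (2r + s, r + 8s)
Step 1: at (1, -4), ∇F = (-2, -31) → (1, -4) − 0.2·(-2, -31) = (1.4, 2.2)
Step 2: at (1.4, 2.2), ∇F = (5, 19) → (1.4, 2.2) − 0.2·(5, 19) = (0.4, -1.6)
Step 3: at (0.4, -1.6), ∇F = (-0.8, -12.4) → (0.4, -1.6) − 0.2·(-0.8, -12.4) = (0.56, 0.88)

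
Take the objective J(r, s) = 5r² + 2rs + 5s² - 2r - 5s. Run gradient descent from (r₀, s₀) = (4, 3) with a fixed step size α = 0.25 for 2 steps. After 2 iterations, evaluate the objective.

1978.8125

∇J = (10r + 2s - 2, 2r + 10s - 5)
Step 1: at (4, 3), ∇J = (44, 33) → (4, 3) − 0.25·(44, 33) = (-7, -5.25)
Step 2: at (-7, -5.25), ∇J = (-82.5, -71.5) → (-7, -5.25) − 0.25·(-82.5, -71.5) = (13.625, 12.625)
J(13.625, 12.625) = 1978.8125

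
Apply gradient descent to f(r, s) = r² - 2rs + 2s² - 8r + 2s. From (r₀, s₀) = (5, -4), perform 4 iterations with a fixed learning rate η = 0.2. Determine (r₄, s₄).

(4.6416, 1.5424)

∇f = (2r - 2s - 8, -2r + 4s + 2)
Step 1: at (5, -4), ∇f = (10, -24) → (5, -4) − 0.2·(10, -24) = (3, 0.8)
Step 2: at (3, 0.8), ∇f = (-3.6, -0.8) → (3, 0.8) − 0.2·(-3.6, -0.8) = (3.72, 0.96)
Step 3: at (3.72, 0.96), ∇f = (-2.48, -1.6) → (3.72, 0.96) − 0.2·(-2.48, -1.6) = (4.216, 1.28)
Step 4: at (4.216, 1.28), ∇f = (-2.128, -1.312) → (4.216, 1.28) − 0.2·(-2.128, -1.312) = (4.6416, 1.5424)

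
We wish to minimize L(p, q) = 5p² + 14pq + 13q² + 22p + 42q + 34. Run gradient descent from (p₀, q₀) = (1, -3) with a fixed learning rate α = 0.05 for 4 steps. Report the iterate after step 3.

(1.196, -2.012)

∇L = (10p + 14q + 22, 14p + 26q + 42)
Step 1: at (1, -3), ∇L = (-10, -22) → (1, -3) − 0.05·(-10, -22) = (1.5, -1.9)
Step 2: at (1.5, -1.9), ∇L = (10.4, 13.6) → (1.5, -1.9) − 0.05·(10.4, 13.6) = (0.98, -2.58)
Step 3: at (0.98, -2.58), ∇L = (-4.32, -11.36) → (0.98, -2.58) − 0.05·(-4.32, -11.36) = (1.196, -2.012)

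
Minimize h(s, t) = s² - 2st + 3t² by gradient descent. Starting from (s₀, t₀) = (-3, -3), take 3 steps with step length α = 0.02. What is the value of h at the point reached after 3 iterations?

∇h = (2s - 2t, -2s + 6t)
Step 1: at (-3, -3), ∇h = (0, -12) → (-3, -3) − 0.02·(0, -12) = (-3, -2.76)
Step 2: at (-3, -2.76), ∇h = (-0.48, -10.56) → (-3, -2.76) − 0.02·(-0.48, -10.56) = (-2.9904, -2.5488)
Step 3: at (-2.9904, -2.5488), ∇h = (-0.8832, -9.312) → (-2.9904, -2.5488) − 0.02·(-0.8832, -9.312) = (-2.972736, -2.36256)
h(-2.972736, -2.36256) = 11.535694258176

11.535694258176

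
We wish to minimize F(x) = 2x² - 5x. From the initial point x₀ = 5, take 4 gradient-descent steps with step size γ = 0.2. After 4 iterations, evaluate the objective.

F′(x) = 4x - 5
Step 1: F′(5) = 15; x₁ = 5 − 0.2·15 = 2
Step 2: F′(2) = 3; x₂ = 2 − 0.2·3 = 1.4
Step 3: F′(1.4) = 0.6; x₃ = 1.4 − 0.2·0.6 = 1.28
Step 4: F′(1.28) = 0.12; x₄ = 1.28 − 0.2·0.12 = 1.256
F(1.256) = -3.124928

-3.124928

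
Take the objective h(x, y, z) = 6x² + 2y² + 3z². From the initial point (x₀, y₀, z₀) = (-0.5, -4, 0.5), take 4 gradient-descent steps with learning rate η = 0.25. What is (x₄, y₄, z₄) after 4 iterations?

∇h = (12x, 4y, 6z)
(x₁, y₁, z₁) = (-0.5, -4, 0.5) − 0.25·(-6, -16, 3) = (1, 0, -0.25)
(x₂, y₂, z₂) = (1, 0, -0.25) − 0.25·(12, 0, -1.5) = (-2, 0, 0.125)
(x₃, y₃, z₃) = (-2, 0, 0.125) − 0.25·(-24, 0, 0.75) = (4, 0, -0.0625)
(x₄, y₄, z₄) = (4, 0, -0.0625) − 0.25·(48, 0, -0.375) = (-8, 0, 0.03125)

(-8, 0, 0.03125)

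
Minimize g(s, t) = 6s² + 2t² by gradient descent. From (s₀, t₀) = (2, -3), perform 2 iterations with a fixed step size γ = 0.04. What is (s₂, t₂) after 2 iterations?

∇g = (12s, 4t)
Step 1: at (2, -3), ∇g = (24, -12) → (2, -3) − 0.04·(24, -12) = (1.04, -2.52)
Step 2: at (1.04, -2.52), ∇g = (12.48, -10.08) → (1.04, -2.52) − 0.04·(12.48, -10.08) = (0.5408, -2.1168)

(0.5408, -2.1168)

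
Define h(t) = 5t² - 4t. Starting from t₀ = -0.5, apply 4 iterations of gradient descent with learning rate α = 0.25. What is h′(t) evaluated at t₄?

-45.5625

h′(t) = 10t - 4
Step 1: h′(-0.5) = -9; t₁ = -0.5 − 0.25·(-9) = 1.75
Step 2: h′(1.75) = 13.5; t₂ = 1.75 − 0.25·13.5 = -1.625
Step 3: h′(-1.625) = -20.25; t₃ = -1.625 − 0.25·(-20.25) = 3.4375
Step 4: h′(3.4375) = 30.375; t₄ = 3.4375 − 0.25·30.375 = -4.15625
h′(t) at (-4.15625) = -45.5625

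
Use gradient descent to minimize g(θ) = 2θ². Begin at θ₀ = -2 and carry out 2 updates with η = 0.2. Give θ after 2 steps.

-0.08

g′(θ) = 4θ
Step 1: g′(-2) = -8; θ₁ = -2 − 0.2·(-8) = -0.4
Step 2: g′(-0.4) = -1.6; θ₂ = -0.4 − 0.2·(-1.6) = -0.08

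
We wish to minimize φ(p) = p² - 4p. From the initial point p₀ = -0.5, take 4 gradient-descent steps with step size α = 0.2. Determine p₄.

φ′(p) = 2p - 4
p₁ = -0.5 − 0.2·(-5) = 0.5
p₂ = 0.5 − 0.2·(-3) = 1.1
p₃ = 1.1 − 0.2·(-1.8) = 1.46
p₄ = 1.46 − 0.2·(-1.08) = 1.676

1.676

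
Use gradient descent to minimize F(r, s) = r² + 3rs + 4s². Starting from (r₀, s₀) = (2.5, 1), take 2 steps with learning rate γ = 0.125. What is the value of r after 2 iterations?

1.4765625

∇F = (2r + 3s, 3r + 8s)
Step 1: at (2.5, 1), ∇F = (8, 15.5) → (2.5, 1) − 0.125·(8, 15.5) = (1.5, -0.9375)
Step 2: at (1.5, -0.9375), ∇F = (0.1875, -3) → (1.5, -0.9375) − 0.125·(0.1875, -3) = (1.4765625, -0.5625)
r = 1.4765625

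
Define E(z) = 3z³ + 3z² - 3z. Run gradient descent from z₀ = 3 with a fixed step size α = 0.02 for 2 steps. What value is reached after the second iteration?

0.800448

E′(z) = 9z² + 6z - 3
z₁ = 3 − 0.02·96 = 1.08
z₂ = 1.08 − 0.02·13.9776 = 0.800448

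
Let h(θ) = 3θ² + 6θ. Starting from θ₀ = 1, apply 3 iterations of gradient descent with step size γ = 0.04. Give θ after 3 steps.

-0.122048

h′(θ) = 6θ + 6
θ₁ = 1 − 0.04·12 = 0.52
θ₂ = 0.52 − 0.04·9.12 = 0.1552
θ₃ = 0.1552 − 0.04·6.9312 = -0.122048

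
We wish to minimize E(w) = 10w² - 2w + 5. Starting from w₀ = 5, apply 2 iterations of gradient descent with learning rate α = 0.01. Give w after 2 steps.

E′(w) = 20w - 2
Step 1: E′(5) = 98; w₁ = 5 − 0.01·98 = 4.02
Step 2: E′(4.02) = 78.4; w₂ = 4.02 − 0.01·78.4 = 3.236

3.236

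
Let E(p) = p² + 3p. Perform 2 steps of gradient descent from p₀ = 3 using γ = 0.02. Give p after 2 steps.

E′(p) = 2p + 3
Step 1: E′(3) = 9; p₁ = 3 − 0.02·9 = 2.82
Step 2: E′(2.82) = 8.64; p₂ = 2.82 − 0.02·8.64 = 2.6472

2.6472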